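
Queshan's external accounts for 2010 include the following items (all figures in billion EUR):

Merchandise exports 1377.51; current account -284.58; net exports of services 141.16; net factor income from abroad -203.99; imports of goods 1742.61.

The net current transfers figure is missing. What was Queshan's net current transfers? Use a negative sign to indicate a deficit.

Current account = goods balance + services balance + net primary income + net secondary income
Sum of the known components = -427.93
Net current transfers = CA - (known components) = -284.58 - (-427.93) = 143.35

143.35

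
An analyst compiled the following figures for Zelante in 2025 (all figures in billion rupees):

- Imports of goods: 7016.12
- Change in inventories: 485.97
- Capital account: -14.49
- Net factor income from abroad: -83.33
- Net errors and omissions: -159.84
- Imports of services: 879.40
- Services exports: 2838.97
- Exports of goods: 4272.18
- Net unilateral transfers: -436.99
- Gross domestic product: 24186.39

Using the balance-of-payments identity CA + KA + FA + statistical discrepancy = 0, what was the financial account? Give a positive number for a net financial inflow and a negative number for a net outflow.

1479.02

Goods balance = 4272.18 - 7016.12 = -2743.94
Services balance = 2838.97 - 879.40 = 1959.57
Trade balance (goods + services) = -2743.94 + 1959.57 = -784.37
Net primary income = -83.33
Net secondary income = -436.99
Current account = -784.37 + (-83.33) + (-436.99) = -1304.69
Financial account = -(-1304.69 + (-14.49) + (-159.84)) = 1479.02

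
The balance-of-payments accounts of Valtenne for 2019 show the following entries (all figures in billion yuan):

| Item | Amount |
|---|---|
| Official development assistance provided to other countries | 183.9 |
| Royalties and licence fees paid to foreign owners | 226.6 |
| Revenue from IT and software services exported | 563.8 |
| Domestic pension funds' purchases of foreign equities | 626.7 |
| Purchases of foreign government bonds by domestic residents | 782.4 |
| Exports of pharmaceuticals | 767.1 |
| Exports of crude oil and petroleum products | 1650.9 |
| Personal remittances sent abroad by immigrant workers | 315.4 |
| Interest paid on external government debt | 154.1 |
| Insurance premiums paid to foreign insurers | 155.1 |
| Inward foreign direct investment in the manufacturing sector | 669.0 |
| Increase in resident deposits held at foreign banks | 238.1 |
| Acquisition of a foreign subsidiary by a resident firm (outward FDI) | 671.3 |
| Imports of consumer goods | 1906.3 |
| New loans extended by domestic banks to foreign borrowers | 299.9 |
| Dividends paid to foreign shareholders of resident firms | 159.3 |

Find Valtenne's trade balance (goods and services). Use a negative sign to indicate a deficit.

693.8

Goods: 767.1 + 1650.9 - 1906.3 = 511.7
Services: -226.6 + 563.8 - 155.1 = 182.1
Trade balance = 511.7 + 182.1 = 693.8
(Excluded from the trade balance — secondary income: official development assistance provided to other countries 183.9, personal remittances sent abroad by immigrant workers 315.4; financial account: domestic pension funds' purchases of foreign equities 626.7, purchases of foreign government bonds by domestic residents 782.4, inward foreign direct investment in the manufacturing sector 669.0, increase in resident deposits held at foreign banks 238.1, acquisition of a foreign subsidiary by a resident firm (outward FDI) 671.3, new loans extended by domestic banks to foreign borrowers 299.9; primary income: interest paid on external government debt 154.1, dividends paid to foreign shareholders of resident firms 159.3.)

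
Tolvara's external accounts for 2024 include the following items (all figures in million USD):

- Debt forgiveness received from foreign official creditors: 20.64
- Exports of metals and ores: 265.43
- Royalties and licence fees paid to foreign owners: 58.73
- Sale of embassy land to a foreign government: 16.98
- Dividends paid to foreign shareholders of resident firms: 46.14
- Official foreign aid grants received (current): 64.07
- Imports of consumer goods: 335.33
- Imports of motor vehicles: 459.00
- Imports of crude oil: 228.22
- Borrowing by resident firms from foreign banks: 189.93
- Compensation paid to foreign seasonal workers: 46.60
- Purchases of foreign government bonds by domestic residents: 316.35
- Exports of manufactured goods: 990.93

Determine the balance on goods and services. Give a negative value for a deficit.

175.08

Goods: -228.22 + 990.93 - 335.33 + 265.43 - 459.00 = 233.81
Services: -58.73
Trade balance = 233.81 + (-58.73) = 175.08
(Excluded from the trade balance — capital account: debt forgiveness received from foreign official creditors 20.64, sale of embassy land to a foreign government 16.98; primary income: dividends paid to foreign shareholders of resident firms 46.14, compensation paid to foreign seasonal workers 46.60; secondary income: official foreign aid grants received (current) 64.07; financial account: borrowing by resident firms from foreign banks 189.93, purchases of foreign government bonds by domestic residents 316.35.)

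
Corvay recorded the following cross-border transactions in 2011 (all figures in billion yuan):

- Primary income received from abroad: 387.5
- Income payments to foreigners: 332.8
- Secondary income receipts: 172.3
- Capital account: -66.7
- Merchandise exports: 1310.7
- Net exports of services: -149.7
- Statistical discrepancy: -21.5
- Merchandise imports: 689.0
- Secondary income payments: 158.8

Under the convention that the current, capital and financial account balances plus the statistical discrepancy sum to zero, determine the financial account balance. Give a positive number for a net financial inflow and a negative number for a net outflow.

-452.0

Goods balance = 1310.7 - 689.0 = 621.7
Services balance = -149.7
Trade balance (goods + services) = 621.7 + (-149.7) = 472.0
Net primary income = 387.5 - 332.8 = 54.7
Net secondary income = 172.3 - 158.8 = 13.5
Current account = 472.0 + 54.7 + 13.5 = 540.2
Financial account = -(540.2 + (-66.7) + (-21.5)) = -452.0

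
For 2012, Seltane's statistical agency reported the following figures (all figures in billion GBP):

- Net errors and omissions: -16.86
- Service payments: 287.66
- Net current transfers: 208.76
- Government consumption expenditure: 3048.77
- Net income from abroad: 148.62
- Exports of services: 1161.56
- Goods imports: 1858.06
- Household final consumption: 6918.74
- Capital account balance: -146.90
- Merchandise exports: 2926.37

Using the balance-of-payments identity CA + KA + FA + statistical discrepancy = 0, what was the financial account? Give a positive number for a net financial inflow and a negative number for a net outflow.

-2135.83

Goods balance = 2926.37 - 1858.06 = 1068.31
Services balance = 1161.56 - 287.66 = 873.90
Trade balance (goods + services) = 1068.31 + 873.90 = 1942.21
Net primary income = 148.62
Net secondary income = 208.76
Current account = 1942.21 + 148.62 + 208.76 = 2299.59
Financial account = -(2299.59 + (-146.90) + (-16.86)) = -2135.83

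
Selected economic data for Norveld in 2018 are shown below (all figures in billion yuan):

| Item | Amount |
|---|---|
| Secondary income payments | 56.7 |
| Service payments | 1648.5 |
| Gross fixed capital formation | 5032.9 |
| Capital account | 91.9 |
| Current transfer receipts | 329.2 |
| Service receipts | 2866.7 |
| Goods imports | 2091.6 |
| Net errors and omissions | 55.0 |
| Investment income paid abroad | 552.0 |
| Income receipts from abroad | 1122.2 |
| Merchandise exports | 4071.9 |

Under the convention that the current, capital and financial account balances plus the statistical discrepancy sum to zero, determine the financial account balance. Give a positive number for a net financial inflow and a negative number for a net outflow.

Goods balance = 4071.9 - 2091.6 = 1980.3
Services balance = 2866.7 - 1648.5 = 1218.2
Trade balance (goods + services) = 1980.3 + 1218.2 = 3198.5
Net primary income = 1122.2 - 552.0 = 570.2
Net secondary income = 329.2 - 56.7 = 272.5
Current account = 3198.5 + 570.2 + 272.5 = 4041.2
Financial account = -(4041.2 + 91.9 + 55.0) = -4188.1

-4188.1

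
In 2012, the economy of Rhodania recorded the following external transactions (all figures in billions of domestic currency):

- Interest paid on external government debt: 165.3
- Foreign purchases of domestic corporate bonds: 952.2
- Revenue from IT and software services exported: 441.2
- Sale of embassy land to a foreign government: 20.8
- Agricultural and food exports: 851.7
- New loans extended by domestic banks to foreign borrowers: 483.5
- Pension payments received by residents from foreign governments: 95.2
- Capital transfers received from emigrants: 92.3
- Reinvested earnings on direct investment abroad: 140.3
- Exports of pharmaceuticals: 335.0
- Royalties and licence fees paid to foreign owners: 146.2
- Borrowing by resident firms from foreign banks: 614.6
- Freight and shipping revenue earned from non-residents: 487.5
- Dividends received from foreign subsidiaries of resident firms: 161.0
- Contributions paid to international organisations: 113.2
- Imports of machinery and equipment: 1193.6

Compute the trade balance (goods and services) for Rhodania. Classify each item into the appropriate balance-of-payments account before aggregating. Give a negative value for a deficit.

775.6

Goods: 335.0 + 851.7 - 1193.6 = -6.9
Services: 441.2 + 487.5 - 146.2 = 782.5
Trade balance = -6.9 + 782.5 = 775.6
(Excluded from the trade balance — primary income: interest paid on external government debt 165.3, reinvested earnings on direct investment abroad 140.3, dividends received from foreign subsidiaries of resident firms 161.0; financial account: foreign purchases of domestic corporate bonds 952.2, new loans extended by domestic banks to foreign borrowers 483.5, borrowing by resident firms from foreign banks 614.6; capital account: sale of embassy land to a foreign government 20.8, capital transfers received from emigrants 92.3; secondary income: pension payments received by residents from foreign governments 95.2, contributions paid to international organisations 113.2.)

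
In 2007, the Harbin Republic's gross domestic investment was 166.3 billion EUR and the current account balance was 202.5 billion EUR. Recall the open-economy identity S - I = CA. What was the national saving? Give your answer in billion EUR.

S - I = CA (net lending to the rest of the world).
S = I + CA = 166.3 + 202.5 = 368.8

368.8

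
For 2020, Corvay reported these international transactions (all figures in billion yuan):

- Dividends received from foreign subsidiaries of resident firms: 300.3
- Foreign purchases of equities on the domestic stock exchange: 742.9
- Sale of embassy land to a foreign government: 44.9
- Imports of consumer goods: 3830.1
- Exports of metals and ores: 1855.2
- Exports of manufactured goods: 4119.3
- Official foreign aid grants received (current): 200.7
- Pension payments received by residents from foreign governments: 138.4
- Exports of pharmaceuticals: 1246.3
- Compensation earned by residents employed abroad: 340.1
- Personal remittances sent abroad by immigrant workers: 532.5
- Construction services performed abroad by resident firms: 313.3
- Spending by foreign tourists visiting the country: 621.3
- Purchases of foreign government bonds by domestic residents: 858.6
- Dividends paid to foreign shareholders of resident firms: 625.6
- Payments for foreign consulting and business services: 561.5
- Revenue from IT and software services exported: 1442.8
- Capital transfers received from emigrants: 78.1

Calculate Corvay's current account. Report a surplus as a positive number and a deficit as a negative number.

5028.0

Goods: 4119.3 + 1855.2 + 1246.3 - 3830.1 = 3390.7
Services: -561.5 + 313.3 + 621.3 + 1442.8 = 1815.9
Primary income: -625.6 + 340.1 + 300.3 = 14.8
Secondary income: 138.4 - 532.5 + 200.7 = -193.4
Current account = 3390.7 + 1815.9 + 14.8 + (-193.4) = 5028.0
(Excluded from the current account — financial account: foreign purchases of equities on the domestic stock exchange 742.9, purchases of foreign government bonds by domestic residents 858.6; capital account: sale of embassy land to a foreign government 44.9, capital transfers received from emigrants 78.1.)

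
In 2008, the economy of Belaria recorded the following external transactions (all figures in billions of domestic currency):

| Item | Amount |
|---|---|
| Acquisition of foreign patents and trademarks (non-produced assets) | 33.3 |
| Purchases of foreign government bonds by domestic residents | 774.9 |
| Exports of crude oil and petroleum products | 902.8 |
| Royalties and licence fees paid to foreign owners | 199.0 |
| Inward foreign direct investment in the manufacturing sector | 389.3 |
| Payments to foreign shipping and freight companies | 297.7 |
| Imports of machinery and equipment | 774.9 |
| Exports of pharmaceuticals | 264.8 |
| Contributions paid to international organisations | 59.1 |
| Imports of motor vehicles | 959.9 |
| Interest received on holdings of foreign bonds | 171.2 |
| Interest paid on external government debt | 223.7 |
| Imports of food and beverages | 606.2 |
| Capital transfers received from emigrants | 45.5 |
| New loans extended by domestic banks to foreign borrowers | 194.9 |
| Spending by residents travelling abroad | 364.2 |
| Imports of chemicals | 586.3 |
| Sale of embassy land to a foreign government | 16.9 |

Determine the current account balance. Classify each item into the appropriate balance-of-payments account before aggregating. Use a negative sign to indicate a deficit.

-2732.2

Goods: -774.9 + 902.8 - 606.2 - 959.9 - 586.3 + 264.8 = -1759.7
Services: -199.0 - 297.7 - 364.2 = -860.9
Primary income: 171.2 - 223.7 = -52.5
Secondary income: -59.1
Current account = (-1759.7) + (-860.9) + (-52.5) + (-59.1) = -2732.2
(Excluded from the current account — capital account: acquisition of foreign patents and trademarks (non-produced assets) 33.3, capital transfers received from emigrants 45.5, sale of embassy land to a foreign government 16.9; financial account: purchases of foreign government bonds by domestic residents 774.9, inward foreign direct investment in the manufacturing sector 389.3, new loans extended by domestic banks to foreign borrowers 194.9.)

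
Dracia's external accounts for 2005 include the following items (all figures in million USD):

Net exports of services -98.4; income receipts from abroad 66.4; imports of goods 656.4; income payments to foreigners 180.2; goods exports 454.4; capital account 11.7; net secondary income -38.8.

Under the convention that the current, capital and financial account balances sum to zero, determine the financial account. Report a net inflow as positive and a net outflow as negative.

441.3

Goods balance = 454.4 - 656.4 = -202.0
Services balance = -98.4
Trade balance (goods + services) = -202.0 + (-98.4) = -300.4
Net primary income = 66.4 - 180.2 = -113.8
Net secondary income = -38.8
Current account = -300.4 + (-113.8) + (-38.8) = -453.0
Financial account = -(-453.0 + 11.7) = 441.3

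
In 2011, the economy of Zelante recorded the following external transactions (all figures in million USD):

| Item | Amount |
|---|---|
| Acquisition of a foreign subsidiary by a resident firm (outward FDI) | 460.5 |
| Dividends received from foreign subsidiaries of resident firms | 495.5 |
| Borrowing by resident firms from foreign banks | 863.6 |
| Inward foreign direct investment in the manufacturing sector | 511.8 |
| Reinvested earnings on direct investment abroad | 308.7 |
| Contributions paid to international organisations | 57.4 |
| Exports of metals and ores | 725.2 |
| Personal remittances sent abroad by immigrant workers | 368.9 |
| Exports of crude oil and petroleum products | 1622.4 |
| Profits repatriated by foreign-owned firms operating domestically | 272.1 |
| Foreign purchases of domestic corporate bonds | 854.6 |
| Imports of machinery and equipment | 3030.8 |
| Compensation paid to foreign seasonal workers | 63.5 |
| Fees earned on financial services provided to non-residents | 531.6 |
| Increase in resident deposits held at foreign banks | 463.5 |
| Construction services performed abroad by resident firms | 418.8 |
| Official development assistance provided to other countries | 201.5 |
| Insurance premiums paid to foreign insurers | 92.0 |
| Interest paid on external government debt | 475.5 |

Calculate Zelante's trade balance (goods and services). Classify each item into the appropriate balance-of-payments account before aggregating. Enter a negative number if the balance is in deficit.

175.2

Goods: 725.2 - 3030.8 + 1622.4 = -683.2
Services: -92.0 + 531.6 + 418.8 = 858.4
Trade balance = -683.2 + 858.4 = 175.2
(Excluded from the trade balance — financial account: acquisition of a foreign subsidiary by a resident firm (outward FDI) 460.5, borrowing by resident firms from foreign banks 863.6, inward foreign direct investment in the manufacturing sector 511.8, foreign purchases of domestic corporate bonds 854.6, increase in resident deposits held at foreign banks 463.5; primary income: dividends received from foreign subsidiaries of resident firms 495.5, reinvested earnings on direct investment abroad 308.7, profits repatriated by foreign-owned firms operating domestically 272.1, compensation paid to foreign seasonal workers 63.5, interest paid on external government debt 475.5; secondary income: contributions paid to international organisations 57.4, personal remittances sent abroad by immigrant workers 368.9, official development assistance provided to other countries 201.5.)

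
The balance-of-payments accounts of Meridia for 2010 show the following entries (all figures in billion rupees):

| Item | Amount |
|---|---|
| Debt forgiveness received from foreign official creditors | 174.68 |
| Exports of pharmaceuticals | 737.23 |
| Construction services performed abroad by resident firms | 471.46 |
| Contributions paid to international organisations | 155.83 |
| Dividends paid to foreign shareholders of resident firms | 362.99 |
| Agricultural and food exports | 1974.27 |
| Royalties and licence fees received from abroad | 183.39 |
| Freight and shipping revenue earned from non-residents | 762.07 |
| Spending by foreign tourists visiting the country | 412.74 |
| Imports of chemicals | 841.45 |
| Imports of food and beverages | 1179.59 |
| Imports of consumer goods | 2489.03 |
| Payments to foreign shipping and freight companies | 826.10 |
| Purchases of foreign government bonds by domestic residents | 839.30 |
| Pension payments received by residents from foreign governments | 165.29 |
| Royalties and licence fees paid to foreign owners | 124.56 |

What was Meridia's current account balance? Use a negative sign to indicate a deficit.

Goods: -841.45 - 2489.03 + 737.23 - 1179.59 + 1974.27 = -1798.57
Services: 762.07 + 412.74 + 471.46 + 183.39 - 124.56 - 826.10 = 879.00
Primary income: -362.99
Secondary income: 165.29 - 155.83 = 9.46
Current account = (-1798.57) + 879.00 + (-362.99) + 9.46 = -1273.10
(Excluded from the current account — capital account: debt forgiveness received from foreign official creditors 174.68; financial account: purchases of foreign government bonds by domestic residents 839.30.)

-1273.10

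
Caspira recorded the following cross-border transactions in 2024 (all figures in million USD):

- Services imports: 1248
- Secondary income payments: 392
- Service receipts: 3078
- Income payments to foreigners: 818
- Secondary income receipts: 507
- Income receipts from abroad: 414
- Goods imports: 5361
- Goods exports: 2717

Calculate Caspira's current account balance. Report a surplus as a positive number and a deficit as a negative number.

-1103

Goods balance = 2717 - 5361 = -2644
Services balance = 3078 - 1248 = 1830
Trade balance (goods + services) = -2644 + 1830 = -814
Net primary income = 414 - 818 = -404
Net secondary income = 507 - 392 = 115
Current account = -814 + (-404) + 115 = -1103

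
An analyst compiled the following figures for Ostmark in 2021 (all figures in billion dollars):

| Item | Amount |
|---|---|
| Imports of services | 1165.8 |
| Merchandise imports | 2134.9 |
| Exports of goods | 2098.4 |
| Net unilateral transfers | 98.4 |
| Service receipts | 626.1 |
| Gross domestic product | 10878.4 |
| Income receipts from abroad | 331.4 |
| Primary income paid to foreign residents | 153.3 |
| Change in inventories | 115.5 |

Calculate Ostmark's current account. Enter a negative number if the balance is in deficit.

Goods balance = 2098.4 - 2134.9 = -36.5
Services balance = 626.1 - 1165.8 = -539.7
Trade balance (goods + services) = -36.5 + (-539.7) = -576.2
Net primary income = 331.4 - 153.3 = 178.1
Net secondary income = 98.4
Current account = -576.2 + 178.1 + 98.4 = -299.7

-299.7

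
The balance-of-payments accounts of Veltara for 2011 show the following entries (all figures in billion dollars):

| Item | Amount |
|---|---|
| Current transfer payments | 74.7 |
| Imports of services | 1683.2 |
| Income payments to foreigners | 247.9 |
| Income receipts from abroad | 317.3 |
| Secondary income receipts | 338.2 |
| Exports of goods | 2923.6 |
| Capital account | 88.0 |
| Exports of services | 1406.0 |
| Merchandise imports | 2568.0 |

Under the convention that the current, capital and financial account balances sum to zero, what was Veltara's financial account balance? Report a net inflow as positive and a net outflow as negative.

-499.3

Goods balance = 2923.6 - 2568.0 = 355.6
Services balance = 1406.0 - 1683.2 = -277.2
Trade balance (goods + services) = 355.6 + (-277.2) = 78.4
Net primary income = 317.3 - 247.9 = 69.4
Net secondary income = 338.2 - 74.7 = 263.5
Current account = 78.4 + 69.4 + 263.5 = 411.3
Financial account = -(411.3 + 88.0) = -499.3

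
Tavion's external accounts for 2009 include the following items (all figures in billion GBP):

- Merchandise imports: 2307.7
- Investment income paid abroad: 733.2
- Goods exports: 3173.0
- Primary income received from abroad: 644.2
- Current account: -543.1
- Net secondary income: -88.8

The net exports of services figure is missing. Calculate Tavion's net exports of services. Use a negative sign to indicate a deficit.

Current account = goods balance + services balance + net primary income + net secondary income
Sum of the known components = 687.5
Net exports of services = CA - (known components) = -543.1 - 687.5 = -1230.6

-1230.6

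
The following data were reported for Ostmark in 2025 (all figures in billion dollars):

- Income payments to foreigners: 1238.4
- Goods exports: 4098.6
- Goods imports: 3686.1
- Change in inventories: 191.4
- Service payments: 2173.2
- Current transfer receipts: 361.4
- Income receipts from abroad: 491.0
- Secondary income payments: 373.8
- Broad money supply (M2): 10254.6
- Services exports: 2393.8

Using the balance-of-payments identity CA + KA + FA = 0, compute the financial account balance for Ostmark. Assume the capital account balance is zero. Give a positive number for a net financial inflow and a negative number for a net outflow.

126.7

Goods balance = 4098.6 - 3686.1 = 412.5
Services balance = 2393.8 - 2173.2 = 220.6
Trade balance (goods + services) = 412.5 + 220.6 = 633.1
Net primary income = 491.0 - 1238.4 = -747.4
Net secondary income = 361.4 - 373.8 = -12.4
Current account = 633.1 + (-747.4) + (-12.4) = -126.7
Financial account = -(-126.7) = 126.7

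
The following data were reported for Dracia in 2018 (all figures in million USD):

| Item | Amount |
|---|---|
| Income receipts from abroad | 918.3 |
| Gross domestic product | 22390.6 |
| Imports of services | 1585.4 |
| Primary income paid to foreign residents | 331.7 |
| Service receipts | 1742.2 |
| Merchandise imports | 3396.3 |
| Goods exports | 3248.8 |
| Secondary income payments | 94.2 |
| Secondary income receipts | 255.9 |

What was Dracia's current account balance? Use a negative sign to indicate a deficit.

Goods balance = 3248.8 - 3396.3 = -147.5
Services balance = 1742.2 - 1585.4 = 156.8
Trade balance (goods + services) = -147.5 + 156.8 = 9.3
Net primary income = 918.3 - 331.7 = 586.6
Net secondary income = 255.9 - 94.2 = 161.7
Current account = 9.3 + 586.6 + 161.7 = 757.6

757.6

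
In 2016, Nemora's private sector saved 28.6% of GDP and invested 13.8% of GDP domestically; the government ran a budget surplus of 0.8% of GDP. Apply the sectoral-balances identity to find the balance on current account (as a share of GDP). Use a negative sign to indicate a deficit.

15.6

By the sectoral-balances identity, CA = (S_private - I) + (T - G).
Private balance = 28.6 - 13.8 = 14.8
Government balance (T - G) = 0.8
CA = 14.8 + 0.8 = 15.6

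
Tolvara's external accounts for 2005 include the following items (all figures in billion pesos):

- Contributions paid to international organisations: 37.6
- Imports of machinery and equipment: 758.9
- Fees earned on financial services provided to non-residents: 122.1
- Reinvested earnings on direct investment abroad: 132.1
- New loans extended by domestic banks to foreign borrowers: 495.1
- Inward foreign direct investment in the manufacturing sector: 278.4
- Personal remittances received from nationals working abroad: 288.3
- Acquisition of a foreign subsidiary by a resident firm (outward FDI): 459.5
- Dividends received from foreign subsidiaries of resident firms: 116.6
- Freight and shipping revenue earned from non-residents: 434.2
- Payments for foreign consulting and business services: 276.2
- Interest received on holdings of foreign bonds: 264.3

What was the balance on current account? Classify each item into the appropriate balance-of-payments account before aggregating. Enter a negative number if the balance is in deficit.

284.9

Goods: -758.9
Services: 122.1 - 276.2 + 434.2 = 280.1
Primary income: 132.1 + 116.6 + 264.3 = 513.0
Secondary income: -37.6 + 288.3 = 250.7
Current account = (-758.9) + 280.1 + 513.0 + 250.7 = 284.9
(Excluded from the current account — financial account: new loans extended by domestic banks to foreign borrowers 495.1, inward foreign direct investment in the manufacturing sector 278.4, acquisition of a foreign subsidiary by a resident firm (outward FDI) 459.5.)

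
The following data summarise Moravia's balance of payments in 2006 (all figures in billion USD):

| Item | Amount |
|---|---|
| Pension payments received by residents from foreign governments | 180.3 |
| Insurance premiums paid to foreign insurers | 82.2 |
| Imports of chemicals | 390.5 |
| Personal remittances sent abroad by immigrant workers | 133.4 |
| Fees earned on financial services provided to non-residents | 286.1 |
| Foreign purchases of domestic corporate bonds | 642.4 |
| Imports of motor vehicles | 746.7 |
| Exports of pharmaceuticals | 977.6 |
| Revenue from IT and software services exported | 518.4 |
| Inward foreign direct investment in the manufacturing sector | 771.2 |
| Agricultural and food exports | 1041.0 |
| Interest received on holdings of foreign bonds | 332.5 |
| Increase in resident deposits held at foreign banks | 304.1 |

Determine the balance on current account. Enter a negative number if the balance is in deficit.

1983.1

Goods: -390.5 + 977.6 + 1041.0 - 746.7 = 881.4
Services: 518.4 - 82.2 + 286.1 = 722.3
Primary income: 332.5
Secondary income: -133.4 + 180.3 = 46.9
Current account = 881.4 + 722.3 + 332.5 + 46.9 = 1983.1
(Excluded from the current account — financial account: foreign purchases of domestic corporate bonds 642.4, inward foreign direct investment in the manufacturing sector 771.2, increase in resident deposits held at foreign banks 304.1.)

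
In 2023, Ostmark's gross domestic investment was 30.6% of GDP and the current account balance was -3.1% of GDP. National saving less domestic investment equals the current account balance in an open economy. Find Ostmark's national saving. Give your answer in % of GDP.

S = I + CA = 30.6 + (-3.1) = 27.5

27.5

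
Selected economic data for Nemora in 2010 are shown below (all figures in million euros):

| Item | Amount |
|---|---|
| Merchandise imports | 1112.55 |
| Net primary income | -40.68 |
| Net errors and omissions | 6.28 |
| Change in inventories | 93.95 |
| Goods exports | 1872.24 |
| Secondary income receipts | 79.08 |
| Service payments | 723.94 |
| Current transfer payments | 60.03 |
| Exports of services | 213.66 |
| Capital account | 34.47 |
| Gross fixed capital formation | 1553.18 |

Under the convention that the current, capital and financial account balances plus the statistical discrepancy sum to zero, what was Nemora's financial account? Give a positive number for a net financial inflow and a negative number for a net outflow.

Goods balance = 1872.24 - 1112.55 = 759.69
Services balance = 213.66 - 723.94 = -510.28
Trade balance (goods + services) = 759.69 + (-510.28) = 249.41
Net primary income = -40.68
Net secondary income = 79.08 - 60.03 = 19.05
Current account = 249.41 + (-40.68) + 19.05 = 227.78
Financial account = -(227.78 + 34.47 + 6.28) = -268.53

-268.53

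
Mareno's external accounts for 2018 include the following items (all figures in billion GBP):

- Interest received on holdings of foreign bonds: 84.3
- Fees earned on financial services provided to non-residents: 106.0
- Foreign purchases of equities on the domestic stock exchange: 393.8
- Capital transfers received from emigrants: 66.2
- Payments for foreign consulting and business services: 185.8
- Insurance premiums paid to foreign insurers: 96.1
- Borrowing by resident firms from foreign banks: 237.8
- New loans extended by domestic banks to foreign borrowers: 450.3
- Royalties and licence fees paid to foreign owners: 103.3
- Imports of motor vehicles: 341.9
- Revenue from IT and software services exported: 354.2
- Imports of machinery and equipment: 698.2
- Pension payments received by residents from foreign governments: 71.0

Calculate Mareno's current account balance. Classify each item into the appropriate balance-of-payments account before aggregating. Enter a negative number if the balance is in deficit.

Goods: -698.2 - 341.9 = -1040.1
Services: -96.1 - 103.3 + 106.0 + 354.2 - 185.8 = 75.0
Primary income: 84.3
Secondary income: 71.0
Current account = (-1040.1) + 75.0 + 84.3 + 71.0 = -809.8
(Excluded from the current account — financial account: foreign purchases of equities on the domestic stock exchange 393.8, borrowing by resident firms from foreign banks 237.8, new loans extended by domestic banks to foreign borrowers 450.3; capital account: capital transfers received from emigrants 66.2.)

-809.8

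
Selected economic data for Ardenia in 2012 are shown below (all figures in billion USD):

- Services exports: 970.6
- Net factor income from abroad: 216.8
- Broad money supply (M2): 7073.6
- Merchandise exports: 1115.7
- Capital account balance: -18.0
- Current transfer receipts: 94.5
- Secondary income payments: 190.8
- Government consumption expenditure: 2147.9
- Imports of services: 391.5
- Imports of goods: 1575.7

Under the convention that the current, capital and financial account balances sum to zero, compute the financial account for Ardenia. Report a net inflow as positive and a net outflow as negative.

-221.6

Goods balance = 1115.7 - 1575.7 = -460.0
Services balance = 970.6 - 391.5 = 579.1
Trade balance (goods + services) = -460.0 + 579.1 = 119.1
Net primary income = 216.8
Net secondary income = 94.5 - 190.8 = -96.3
Current account = 119.1 + 216.8 + (-96.3) = 239.6
Financial account = -(239.6 + (-18.0)) = -221.6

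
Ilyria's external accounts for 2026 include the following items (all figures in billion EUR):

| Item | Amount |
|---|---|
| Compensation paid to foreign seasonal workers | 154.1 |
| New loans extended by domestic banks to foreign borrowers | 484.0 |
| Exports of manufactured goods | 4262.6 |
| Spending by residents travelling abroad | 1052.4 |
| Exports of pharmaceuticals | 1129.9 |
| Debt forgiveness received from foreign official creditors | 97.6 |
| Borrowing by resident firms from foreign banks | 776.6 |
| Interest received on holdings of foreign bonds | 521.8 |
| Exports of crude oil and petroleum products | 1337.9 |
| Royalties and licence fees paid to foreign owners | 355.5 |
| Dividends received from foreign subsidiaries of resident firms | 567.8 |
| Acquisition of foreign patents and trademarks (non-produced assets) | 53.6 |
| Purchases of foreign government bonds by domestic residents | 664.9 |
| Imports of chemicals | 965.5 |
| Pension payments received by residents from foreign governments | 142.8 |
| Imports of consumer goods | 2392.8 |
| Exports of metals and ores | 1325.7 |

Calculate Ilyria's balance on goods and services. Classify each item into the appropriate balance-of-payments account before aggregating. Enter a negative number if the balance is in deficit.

Goods: -965.5 - 2392.8 + 1337.9 + 1129.9 + 4262.6 + 1325.7 = 4697.8
Services: -1052.4 - 355.5 = -1407.9
Trade balance = 4697.8 + (-1407.9) = 3289.9
(Excluded from the trade balance — primary income: compensation paid to foreign seasonal workers 154.1, interest received on holdings of foreign bonds 521.8, dividends received from foreign subsidiaries of resident firms 567.8; financial account: new loans extended by domestic banks to foreign borrowers 484.0, borrowing by resident firms from foreign banks 776.6, purchases of foreign government bonds by domestic residents 664.9; capital account: debt forgiveness received from foreign official creditors 97.6, acquisition of foreign patents and trademarks (non-produced assets) 53.6; secondary income: pension payments received by residents from foreign governments 142.8.)

3289.9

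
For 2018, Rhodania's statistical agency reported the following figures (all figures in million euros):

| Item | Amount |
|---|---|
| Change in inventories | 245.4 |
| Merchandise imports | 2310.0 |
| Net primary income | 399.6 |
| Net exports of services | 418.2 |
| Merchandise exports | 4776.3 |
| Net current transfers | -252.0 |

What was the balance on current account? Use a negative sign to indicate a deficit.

Goods balance = 4776.3 - 2310.0 = 2466.3
Services balance = 418.2
Trade balance (goods + services) = 2466.3 + 418.2 = 2884.5
Net primary income = 399.6
Net secondary income = -252.0
Current account = 2884.5 + 399.6 + (-252.0) = 3032.1

3032.1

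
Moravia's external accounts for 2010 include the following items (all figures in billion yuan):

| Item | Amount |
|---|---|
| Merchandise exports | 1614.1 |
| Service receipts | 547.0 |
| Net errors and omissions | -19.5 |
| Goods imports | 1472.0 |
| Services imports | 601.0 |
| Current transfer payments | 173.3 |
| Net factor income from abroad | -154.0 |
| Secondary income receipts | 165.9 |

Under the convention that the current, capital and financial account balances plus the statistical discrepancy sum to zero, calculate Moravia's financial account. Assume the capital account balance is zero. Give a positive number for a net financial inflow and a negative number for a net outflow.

92.8

Goods balance = 1614.1 - 1472.0 = 142.1
Services balance = 547.0 - 601.0 = -54.0
Trade balance (goods + services) = 142.1 + (-54.0) = 88.1
Net primary income = -154.0
Net secondary income = 165.9 - 173.3 = -7.4
Current account = 88.1 + (-154.0) + (-7.4) = -73.3
Financial account = -(-73.3 + (-19.5)) = 92.8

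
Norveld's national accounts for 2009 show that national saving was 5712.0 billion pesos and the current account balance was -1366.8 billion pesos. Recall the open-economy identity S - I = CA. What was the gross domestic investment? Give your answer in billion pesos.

I = S - CA = 5712.0 - (-1366.8) = 7078.8

7078.8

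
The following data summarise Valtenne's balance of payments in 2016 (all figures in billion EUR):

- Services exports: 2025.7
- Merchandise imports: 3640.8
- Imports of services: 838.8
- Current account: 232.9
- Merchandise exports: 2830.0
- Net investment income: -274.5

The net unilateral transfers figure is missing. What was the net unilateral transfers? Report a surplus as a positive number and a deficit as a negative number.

Current account = goods balance + services balance + net primary income + net secondary income
Sum of the known components = 101.6
Net unilateral transfers = CA - (known components) = 232.9 - 101.6 = 131.3

131.3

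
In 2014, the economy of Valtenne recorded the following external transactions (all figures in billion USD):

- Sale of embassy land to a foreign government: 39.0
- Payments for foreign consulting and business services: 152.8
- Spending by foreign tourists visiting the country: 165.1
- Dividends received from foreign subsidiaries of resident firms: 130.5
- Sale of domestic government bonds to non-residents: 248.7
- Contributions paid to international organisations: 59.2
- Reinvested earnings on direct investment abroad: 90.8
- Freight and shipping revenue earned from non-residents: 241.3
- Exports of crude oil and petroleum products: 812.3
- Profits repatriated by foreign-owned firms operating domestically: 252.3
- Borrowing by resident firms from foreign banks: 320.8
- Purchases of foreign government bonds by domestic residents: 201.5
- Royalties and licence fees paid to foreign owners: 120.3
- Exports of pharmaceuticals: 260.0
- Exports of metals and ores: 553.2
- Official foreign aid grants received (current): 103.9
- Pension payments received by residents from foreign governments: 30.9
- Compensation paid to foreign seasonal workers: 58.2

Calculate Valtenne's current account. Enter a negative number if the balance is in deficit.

1745.2

Goods: 260.0 + 553.2 + 812.3 = 1625.5
Services: -120.3 + 241.3 + 165.1 - 152.8 = 133.3
Primary income: 130.5 + 90.8 - 252.3 - 58.2 = -89.2
Secondary income: 30.9 + 103.9 - 59.2 = 75.6
Current account = 1625.5 + 133.3 + (-89.2) + 75.6 = 1745.2
(Excluded from the current account — capital account: sale of embassy land to a foreign government 39.0; financial account: sale of domestic government bonds to non-residents 248.7, borrowing by resident firms from foreign banks 320.8, purchases of foreign government bonds by domestic residents 201.5.)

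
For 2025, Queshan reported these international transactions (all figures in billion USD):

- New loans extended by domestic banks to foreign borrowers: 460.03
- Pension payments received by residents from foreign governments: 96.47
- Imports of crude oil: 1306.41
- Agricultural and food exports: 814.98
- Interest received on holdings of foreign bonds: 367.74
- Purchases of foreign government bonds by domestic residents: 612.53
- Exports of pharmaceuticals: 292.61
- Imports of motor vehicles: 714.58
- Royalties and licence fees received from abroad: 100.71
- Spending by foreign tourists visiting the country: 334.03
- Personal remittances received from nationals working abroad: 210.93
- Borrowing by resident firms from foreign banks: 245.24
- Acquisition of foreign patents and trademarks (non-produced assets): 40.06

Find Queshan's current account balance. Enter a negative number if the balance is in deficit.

196.48

Goods: 814.98 - 714.58 + 292.61 - 1306.41 = -913.40
Services: 100.71 + 334.03 = 434.74
Primary income: 367.74
Secondary income: 96.47 + 210.93 = 307.40
Current account = (-913.40) + 434.74 + 367.74 + 307.40 = 196.48
(Excluded from the current account — financial account: new loans extended by domestic banks to foreign borrowers 460.03, purchases of foreign government bonds by domestic residents 612.53, borrowing by resident firms from foreign banks 245.24; capital account: acquisition of foreign patents and trademarks (non-produced assets) 40.06.)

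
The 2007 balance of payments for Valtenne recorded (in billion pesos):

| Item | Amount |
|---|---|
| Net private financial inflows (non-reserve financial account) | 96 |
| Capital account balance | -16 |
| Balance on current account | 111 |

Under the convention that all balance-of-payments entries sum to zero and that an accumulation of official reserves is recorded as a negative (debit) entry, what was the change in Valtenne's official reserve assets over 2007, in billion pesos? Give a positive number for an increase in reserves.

191

Official reserve transactions balance = -(111 + (-16) + 96) = -191
An accumulation of reserves is recorded as a debit (negative entry), so the change in the stock of reserves is the negative of that balance.
Change in official reserves = -(-191) = 191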